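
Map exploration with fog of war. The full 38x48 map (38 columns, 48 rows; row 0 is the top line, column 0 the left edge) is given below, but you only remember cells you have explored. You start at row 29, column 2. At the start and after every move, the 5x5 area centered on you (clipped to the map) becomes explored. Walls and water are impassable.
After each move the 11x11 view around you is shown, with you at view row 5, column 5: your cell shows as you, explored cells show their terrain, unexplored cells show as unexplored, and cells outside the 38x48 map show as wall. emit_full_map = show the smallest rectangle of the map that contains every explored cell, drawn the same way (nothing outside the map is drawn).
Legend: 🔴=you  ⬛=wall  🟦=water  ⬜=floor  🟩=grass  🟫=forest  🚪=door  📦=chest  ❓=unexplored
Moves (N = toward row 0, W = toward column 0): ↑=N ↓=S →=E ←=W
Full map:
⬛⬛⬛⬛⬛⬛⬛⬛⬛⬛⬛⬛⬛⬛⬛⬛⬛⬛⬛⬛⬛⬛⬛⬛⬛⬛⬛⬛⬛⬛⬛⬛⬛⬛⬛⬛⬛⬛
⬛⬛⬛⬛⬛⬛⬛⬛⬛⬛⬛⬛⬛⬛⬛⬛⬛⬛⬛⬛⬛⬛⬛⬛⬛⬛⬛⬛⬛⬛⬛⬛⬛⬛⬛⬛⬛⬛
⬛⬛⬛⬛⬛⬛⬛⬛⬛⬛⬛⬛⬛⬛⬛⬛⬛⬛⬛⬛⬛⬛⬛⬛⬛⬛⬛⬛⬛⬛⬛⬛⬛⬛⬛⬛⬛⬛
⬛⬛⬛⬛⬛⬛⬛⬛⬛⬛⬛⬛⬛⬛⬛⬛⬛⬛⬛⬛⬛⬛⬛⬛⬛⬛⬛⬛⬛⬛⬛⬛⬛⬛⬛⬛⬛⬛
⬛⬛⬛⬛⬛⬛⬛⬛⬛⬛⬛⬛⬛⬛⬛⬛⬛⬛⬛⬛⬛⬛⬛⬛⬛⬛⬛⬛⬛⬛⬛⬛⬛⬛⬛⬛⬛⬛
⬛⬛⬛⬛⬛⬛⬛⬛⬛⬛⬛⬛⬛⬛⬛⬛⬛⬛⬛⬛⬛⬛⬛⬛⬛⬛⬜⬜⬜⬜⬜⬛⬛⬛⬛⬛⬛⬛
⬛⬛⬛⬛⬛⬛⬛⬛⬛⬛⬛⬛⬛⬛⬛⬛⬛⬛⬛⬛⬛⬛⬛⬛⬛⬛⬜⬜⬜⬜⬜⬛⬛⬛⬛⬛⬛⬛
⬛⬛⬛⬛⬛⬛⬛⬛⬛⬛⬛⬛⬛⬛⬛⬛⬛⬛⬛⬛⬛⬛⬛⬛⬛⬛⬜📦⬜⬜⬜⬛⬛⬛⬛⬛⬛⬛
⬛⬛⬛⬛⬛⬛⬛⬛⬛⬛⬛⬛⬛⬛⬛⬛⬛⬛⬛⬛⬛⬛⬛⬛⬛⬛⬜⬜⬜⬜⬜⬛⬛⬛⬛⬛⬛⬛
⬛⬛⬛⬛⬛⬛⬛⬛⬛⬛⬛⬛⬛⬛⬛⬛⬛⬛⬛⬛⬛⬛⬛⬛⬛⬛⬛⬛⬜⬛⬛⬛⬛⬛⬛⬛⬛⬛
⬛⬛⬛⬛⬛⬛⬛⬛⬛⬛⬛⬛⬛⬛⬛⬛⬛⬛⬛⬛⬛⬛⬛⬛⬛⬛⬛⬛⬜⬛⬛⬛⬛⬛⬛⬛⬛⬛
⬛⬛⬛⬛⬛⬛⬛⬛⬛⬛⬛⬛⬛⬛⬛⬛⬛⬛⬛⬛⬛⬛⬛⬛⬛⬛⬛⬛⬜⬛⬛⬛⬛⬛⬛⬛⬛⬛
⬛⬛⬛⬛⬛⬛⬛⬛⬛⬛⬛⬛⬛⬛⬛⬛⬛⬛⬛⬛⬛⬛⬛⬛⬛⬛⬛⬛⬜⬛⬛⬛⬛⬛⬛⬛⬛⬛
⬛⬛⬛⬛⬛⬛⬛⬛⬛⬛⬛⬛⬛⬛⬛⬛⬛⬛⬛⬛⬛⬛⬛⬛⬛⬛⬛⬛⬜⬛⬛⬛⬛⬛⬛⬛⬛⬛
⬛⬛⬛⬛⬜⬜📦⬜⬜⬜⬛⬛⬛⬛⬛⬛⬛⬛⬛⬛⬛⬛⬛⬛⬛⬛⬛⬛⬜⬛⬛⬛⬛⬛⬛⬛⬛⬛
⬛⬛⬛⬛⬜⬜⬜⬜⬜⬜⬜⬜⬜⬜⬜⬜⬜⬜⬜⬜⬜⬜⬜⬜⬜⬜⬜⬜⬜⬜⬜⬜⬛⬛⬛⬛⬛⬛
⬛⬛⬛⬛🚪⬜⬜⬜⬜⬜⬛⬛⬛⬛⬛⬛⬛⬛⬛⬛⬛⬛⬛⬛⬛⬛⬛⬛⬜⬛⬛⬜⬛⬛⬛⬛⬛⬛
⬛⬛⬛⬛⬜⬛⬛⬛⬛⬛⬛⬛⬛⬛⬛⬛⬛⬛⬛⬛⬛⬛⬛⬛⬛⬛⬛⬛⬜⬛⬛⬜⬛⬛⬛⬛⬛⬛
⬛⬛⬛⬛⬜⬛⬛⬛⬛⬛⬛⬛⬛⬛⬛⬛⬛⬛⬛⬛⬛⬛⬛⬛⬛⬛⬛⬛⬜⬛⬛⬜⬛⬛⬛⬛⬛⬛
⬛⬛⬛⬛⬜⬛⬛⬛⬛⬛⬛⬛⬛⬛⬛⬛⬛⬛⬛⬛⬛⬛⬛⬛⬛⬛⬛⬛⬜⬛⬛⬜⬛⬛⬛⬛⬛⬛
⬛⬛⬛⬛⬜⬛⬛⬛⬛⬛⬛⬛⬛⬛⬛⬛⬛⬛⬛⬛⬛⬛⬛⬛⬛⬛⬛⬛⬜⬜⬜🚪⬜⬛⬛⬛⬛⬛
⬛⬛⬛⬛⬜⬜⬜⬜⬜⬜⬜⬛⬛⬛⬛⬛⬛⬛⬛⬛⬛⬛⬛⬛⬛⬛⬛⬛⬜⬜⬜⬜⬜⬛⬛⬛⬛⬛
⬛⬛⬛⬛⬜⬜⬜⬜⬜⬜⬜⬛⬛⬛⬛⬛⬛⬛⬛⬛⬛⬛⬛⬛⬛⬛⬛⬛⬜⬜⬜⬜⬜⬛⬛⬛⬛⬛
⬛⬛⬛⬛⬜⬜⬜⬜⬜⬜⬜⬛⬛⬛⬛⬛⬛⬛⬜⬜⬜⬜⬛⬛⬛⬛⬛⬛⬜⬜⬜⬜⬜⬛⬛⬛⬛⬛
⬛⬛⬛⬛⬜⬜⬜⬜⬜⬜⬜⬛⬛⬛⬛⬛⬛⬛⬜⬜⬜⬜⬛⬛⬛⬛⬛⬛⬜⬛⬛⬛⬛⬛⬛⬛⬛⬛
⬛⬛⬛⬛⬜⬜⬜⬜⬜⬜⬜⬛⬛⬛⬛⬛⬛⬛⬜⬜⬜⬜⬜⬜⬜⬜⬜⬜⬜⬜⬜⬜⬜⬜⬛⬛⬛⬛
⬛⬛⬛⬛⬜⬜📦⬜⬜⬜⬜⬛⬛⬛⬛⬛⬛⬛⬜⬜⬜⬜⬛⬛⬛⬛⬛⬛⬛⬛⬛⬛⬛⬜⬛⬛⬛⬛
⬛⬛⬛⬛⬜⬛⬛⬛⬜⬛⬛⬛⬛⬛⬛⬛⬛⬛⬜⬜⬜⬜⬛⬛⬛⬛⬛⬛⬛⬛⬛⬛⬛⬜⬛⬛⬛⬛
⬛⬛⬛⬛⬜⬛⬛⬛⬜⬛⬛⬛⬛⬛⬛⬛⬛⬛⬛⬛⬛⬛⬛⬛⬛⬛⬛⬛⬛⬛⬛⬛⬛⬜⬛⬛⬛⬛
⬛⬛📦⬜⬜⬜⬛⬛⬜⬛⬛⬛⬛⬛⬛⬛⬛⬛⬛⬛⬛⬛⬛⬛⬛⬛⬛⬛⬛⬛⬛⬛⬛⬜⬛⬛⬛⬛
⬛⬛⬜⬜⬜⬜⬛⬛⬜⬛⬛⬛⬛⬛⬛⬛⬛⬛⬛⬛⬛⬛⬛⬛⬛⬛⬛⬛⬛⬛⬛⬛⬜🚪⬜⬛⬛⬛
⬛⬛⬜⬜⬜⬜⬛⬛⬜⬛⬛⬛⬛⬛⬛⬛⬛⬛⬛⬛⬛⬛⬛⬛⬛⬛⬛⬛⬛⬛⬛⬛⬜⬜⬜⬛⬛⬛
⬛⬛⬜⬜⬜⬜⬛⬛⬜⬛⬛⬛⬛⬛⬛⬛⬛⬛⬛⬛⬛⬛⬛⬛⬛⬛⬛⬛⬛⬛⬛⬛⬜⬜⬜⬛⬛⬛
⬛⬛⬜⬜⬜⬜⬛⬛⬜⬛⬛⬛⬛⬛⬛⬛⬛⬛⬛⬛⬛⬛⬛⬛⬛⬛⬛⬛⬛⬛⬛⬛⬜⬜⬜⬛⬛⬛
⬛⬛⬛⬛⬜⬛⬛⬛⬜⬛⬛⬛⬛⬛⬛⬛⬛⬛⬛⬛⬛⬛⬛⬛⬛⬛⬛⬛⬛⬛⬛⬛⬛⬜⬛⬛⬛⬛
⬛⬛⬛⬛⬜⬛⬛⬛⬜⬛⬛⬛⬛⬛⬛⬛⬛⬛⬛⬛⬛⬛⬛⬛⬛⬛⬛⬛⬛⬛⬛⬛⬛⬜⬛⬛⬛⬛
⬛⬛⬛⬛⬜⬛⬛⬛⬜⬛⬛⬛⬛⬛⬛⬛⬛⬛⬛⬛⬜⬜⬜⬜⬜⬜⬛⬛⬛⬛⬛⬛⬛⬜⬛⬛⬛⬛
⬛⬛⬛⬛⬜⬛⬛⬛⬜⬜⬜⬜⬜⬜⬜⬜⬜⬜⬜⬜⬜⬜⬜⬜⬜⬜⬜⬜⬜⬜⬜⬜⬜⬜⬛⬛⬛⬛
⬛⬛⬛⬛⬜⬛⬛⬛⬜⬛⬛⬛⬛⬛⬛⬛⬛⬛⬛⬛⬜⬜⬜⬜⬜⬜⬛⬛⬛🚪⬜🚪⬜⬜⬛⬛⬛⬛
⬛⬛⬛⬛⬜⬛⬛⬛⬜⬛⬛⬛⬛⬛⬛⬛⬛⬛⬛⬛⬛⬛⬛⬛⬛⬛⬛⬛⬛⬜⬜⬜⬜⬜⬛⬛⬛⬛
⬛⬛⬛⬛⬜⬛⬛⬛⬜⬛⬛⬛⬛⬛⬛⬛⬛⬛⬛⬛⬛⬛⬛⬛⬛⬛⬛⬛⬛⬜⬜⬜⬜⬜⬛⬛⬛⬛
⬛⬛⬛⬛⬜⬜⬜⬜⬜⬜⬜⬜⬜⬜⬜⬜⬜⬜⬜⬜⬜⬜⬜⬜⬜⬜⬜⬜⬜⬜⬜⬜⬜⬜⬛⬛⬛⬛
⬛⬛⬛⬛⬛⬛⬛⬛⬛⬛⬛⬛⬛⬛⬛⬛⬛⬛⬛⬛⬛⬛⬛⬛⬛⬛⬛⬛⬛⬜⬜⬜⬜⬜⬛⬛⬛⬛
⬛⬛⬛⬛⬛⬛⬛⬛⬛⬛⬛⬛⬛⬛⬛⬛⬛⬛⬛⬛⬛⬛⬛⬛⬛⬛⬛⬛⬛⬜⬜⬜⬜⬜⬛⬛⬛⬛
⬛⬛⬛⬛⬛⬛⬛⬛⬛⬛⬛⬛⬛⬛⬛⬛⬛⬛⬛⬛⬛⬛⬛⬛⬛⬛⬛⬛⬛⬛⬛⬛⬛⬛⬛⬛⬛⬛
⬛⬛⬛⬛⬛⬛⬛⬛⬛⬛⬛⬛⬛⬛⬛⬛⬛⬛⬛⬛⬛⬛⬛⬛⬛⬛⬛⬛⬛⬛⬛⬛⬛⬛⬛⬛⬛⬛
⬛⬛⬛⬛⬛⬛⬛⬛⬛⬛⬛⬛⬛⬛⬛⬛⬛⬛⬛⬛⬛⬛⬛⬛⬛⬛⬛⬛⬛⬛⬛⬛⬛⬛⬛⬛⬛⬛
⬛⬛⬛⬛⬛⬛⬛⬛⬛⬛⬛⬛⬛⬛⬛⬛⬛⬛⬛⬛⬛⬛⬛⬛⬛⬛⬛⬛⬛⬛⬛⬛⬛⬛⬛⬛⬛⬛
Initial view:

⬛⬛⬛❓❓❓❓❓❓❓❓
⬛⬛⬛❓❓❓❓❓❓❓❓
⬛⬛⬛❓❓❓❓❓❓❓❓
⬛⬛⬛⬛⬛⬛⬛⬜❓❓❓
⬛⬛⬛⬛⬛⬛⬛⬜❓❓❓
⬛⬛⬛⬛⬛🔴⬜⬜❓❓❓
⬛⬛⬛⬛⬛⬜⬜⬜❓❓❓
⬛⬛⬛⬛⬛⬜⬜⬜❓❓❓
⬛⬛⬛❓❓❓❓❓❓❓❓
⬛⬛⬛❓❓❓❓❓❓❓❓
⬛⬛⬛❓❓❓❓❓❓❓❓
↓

⬛⬛⬛❓❓❓❓❓❓❓❓
⬛⬛⬛❓❓❓❓❓❓❓❓
⬛⬛⬛⬛⬛⬛⬛⬜❓❓❓
⬛⬛⬛⬛⬛⬛⬛⬜❓❓❓
⬛⬛⬛⬛⬛📦⬜⬜❓❓❓
⬛⬛⬛⬛⬛🔴⬜⬜❓❓❓
⬛⬛⬛⬛⬛⬜⬜⬜❓❓❓
⬛⬛⬛⬛⬛⬜⬜⬜❓❓❓
⬛⬛⬛❓❓❓❓❓❓❓❓
⬛⬛⬛❓❓❓❓❓❓❓❓
⬛⬛⬛❓❓❓❓❓❓❓❓

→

⬛⬛❓❓❓❓❓❓❓❓❓
⬛⬛❓❓❓❓❓❓❓❓❓
⬛⬛⬛⬛⬛⬛⬜❓❓❓❓
⬛⬛⬛⬛⬛⬛⬜⬛❓❓❓
⬛⬛⬛⬛📦⬜⬜⬜❓❓❓
⬛⬛⬛⬛⬜🔴⬜⬜❓❓❓
⬛⬛⬛⬛⬜⬜⬜⬜❓❓❓
⬛⬛⬛⬛⬜⬜⬜⬜❓❓❓
⬛⬛❓❓❓❓❓❓❓❓❓
⬛⬛❓❓❓❓❓❓❓❓❓
⬛⬛❓❓❓❓❓❓❓❓❓

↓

⬛⬛❓❓❓❓❓❓❓❓❓
⬛⬛⬛⬛⬛⬛⬜❓❓❓❓
⬛⬛⬛⬛⬛⬛⬜⬛❓❓❓
⬛⬛⬛⬛📦⬜⬜⬜❓❓❓
⬛⬛⬛⬛⬜⬜⬜⬜❓❓❓
⬛⬛⬛⬛⬜🔴⬜⬜❓❓❓
⬛⬛⬛⬛⬜⬜⬜⬜❓❓❓
⬛⬛❓⬛⬜⬜⬜⬜❓❓❓
⬛⬛❓❓❓❓❓❓❓❓❓
⬛⬛❓❓❓❓❓❓❓❓❓
⬛⬛❓❓❓❓❓❓❓❓❓

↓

⬛⬛⬛⬛⬛⬛⬜❓❓❓❓
⬛⬛⬛⬛⬛⬛⬜⬛❓❓❓
⬛⬛⬛⬛📦⬜⬜⬜❓❓❓
⬛⬛⬛⬛⬜⬜⬜⬜❓❓❓
⬛⬛⬛⬛⬜⬜⬜⬜❓❓❓
⬛⬛⬛⬛⬜🔴⬜⬜❓❓❓
⬛⬛❓⬛⬜⬜⬜⬜❓❓❓
⬛⬛❓⬛⬛⬛⬜⬛❓❓❓
⬛⬛❓❓❓❓❓❓❓❓❓
⬛⬛❓❓❓❓❓❓❓❓❓
⬛⬛❓❓❓❓❓❓❓❓❓

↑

⬛⬛❓❓❓❓❓❓❓❓❓
⬛⬛⬛⬛⬛⬛⬜❓❓❓❓
⬛⬛⬛⬛⬛⬛⬜⬛❓❓❓
⬛⬛⬛⬛📦⬜⬜⬜❓❓❓
⬛⬛⬛⬛⬜⬜⬜⬜❓❓❓
⬛⬛⬛⬛⬜🔴⬜⬜❓❓❓
⬛⬛⬛⬛⬜⬜⬜⬜❓❓❓
⬛⬛❓⬛⬜⬜⬜⬜❓❓❓
⬛⬛❓⬛⬛⬛⬜⬛❓❓❓
⬛⬛❓❓❓❓❓❓❓❓❓
⬛⬛❓❓❓❓❓❓❓❓❓

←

⬛⬛⬛❓❓❓❓❓❓❓❓
⬛⬛⬛⬛⬛⬛⬛⬜❓❓❓
⬛⬛⬛⬛⬛⬛⬛⬜⬛❓❓
⬛⬛⬛⬛⬛📦⬜⬜⬜❓❓
⬛⬛⬛⬛⬛⬜⬜⬜⬜❓❓
⬛⬛⬛⬛⬛🔴⬜⬜⬜❓❓
⬛⬛⬛⬛⬛⬜⬜⬜⬜❓❓
⬛⬛⬛⬛⬛⬜⬜⬜⬜❓❓
⬛⬛⬛❓⬛⬛⬛⬜⬛❓❓
⬛⬛⬛❓❓❓❓❓❓❓❓
⬛⬛⬛❓❓❓❓❓❓❓❓

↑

⬛⬛⬛❓❓❓❓❓❓❓❓
⬛⬛⬛❓❓❓❓❓❓❓❓
⬛⬛⬛⬛⬛⬛⬛⬜❓❓❓
⬛⬛⬛⬛⬛⬛⬛⬜⬛❓❓
⬛⬛⬛⬛⬛📦⬜⬜⬜❓❓
⬛⬛⬛⬛⬛🔴⬜⬜⬜❓❓
⬛⬛⬛⬛⬛⬜⬜⬜⬜❓❓
⬛⬛⬛⬛⬛⬜⬜⬜⬜❓❓
⬛⬛⬛⬛⬛⬜⬜⬜⬜❓❓
⬛⬛⬛❓⬛⬛⬛⬜⬛❓❓
⬛⬛⬛❓❓❓❓❓❓❓❓

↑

⬛⬛⬛❓❓❓❓❓❓❓❓
⬛⬛⬛❓❓❓❓❓❓❓❓
⬛⬛⬛❓❓❓❓❓❓❓❓
⬛⬛⬛⬛⬛⬛⬛⬜❓❓❓
⬛⬛⬛⬛⬛⬛⬛⬜⬛❓❓
⬛⬛⬛⬛⬛🔴⬜⬜⬜❓❓
⬛⬛⬛⬛⬛⬜⬜⬜⬜❓❓
⬛⬛⬛⬛⬛⬜⬜⬜⬜❓❓
⬛⬛⬛⬛⬛⬜⬜⬜⬜❓❓
⬛⬛⬛⬛⬛⬜⬜⬜⬜❓❓
⬛⬛⬛❓⬛⬛⬛⬜⬛❓❓

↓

⬛⬛⬛❓❓❓❓❓❓❓❓
⬛⬛⬛❓❓❓❓❓❓❓❓
⬛⬛⬛⬛⬛⬛⬛⬜❓❓❓
⬛⬛⬛⬛⬛⬛⬛⬜⬛❓❓
⬛⬛⬛⬛⬛📦⬜⬜⬜❓❓
⬛⬛⬛⬛⬛🔴⬜⬜⬜❓❓
⬛⬛⬛⬛⬛⬜⬜⬜⬜❓❓
⬛⬛⬛⬛⬛⬜⬜⬜⬜❓❓
⬛⬛⬛⬛⬛⬜⬜⬜⬜❓❓
⬛⬛⬛❓⬛⬛⬛⬜⬛❓❓
⬛⬛⬛❓❓❓❓❓❓❓❓

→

⬛⬛❓❓❓❓❓❓❓❓❓
⬛⬛❓❓❓❓❓❓❓❓❓
⬛⬛⬛⬛⬛⬛⬜❓❓❓❓
⬛⬛⬛⬛⬛⬛⬜⬛❓❓❓
⬛⬛⬛⬛📦⬜⬜⬜❓❓❓
⬛⬛⬛⬛⬜🔴⬜⬜❓❓❓
⬛⬛⬛⬛⬜⬜⬜⬜❓❓❓
⬛⬛⬛⬛⬜⬜⬜⬜❓❓❓
⬛⬛⬛⬛⬜⬜⬜⬜❓❓❓
⬛⬛❓⬛⬛⬛⬜⬛❓❓❓
⬛⬛❓❓❓❓❓❓❓❓❓

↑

⬛⬛❓❓❓❓❓❓❓❓❓
⬛⬛❓❓❓❓❓❓❓❓❓
⬛⬛❓❓❓❓❓❓❓❓❓
⬛⬛⬛⬛⬛⬛⬜⬛❓❓❓
⬛⬛⬛⬛⬛⬛⬜⬛❓❓❓
⬛⬛⬛⬛📦🔴⬜⬜❓❓❓
⬛⬛⬛⬛⬜⬜⬜⬜❓❓❓
⬛⬛⬛⬛⬜⬜⬜⬜❓❓❓
⬛⬛⬛⬛⬜⬜⬜⬜❓❓❓
⬛⬛⬛⬛⬜⬜⬜⬜❓❓❓
⬛⬛❓⬛⬛⬛⬜⬛❓❓❓

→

⬛❓❓❓❓❓❓❓❓❓❓
⬛❓❓❓❓❓❓❓❓❓❓
⬛❓❓❓❓❓❓❓❓❓❓
⬛⬛⬛⬛⬛⬜⬛⬛❓❓❓
⬛⬛⬛⬛⬛⬜⬛⬛❓❓❓
⬛⬛⬛📦⬜🔴⬜⬛❓❓❓
⬛⬛⬛⬜⬜⬜⬜⬛❓❓❓
⬛⬛⬛⬜⬜⬜⬜⬛❓❓❓
⬛⬛⬛⬜⬜⬜⬜❓❓❓❓
⬛⬛⬛⬜⬜⬜⬜❓❓❓❓
⬛❓⬛⬛⬛⬜⬛❓❓❓❓

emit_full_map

⬛⬛⬛⬛⬜⬛⬛
⬛⬛⬛⬛⬜⬛⬛
⬛⬛📦⬜🔴⬜⬛
⬛⬛⬜⬜⬜⬜⬛
⬛⬛⬜⬜⬜⬜⬛
⬛⬛⬜⬜⬜⬜❓
⬛⬛⬜⬜⬜⬜❓
❓⬛⬛⬛⬜⬛❓

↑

⬛❓❓❓❓❓❓❓❓❓❓
⬛❓❓❓❓❓❓❓❓❓❓
⬛❓❓❓❓❓❓❓❓❓❓
⬛❓❓⬛⬛⬜⬜📦❓❓❓
⬛⬛⬛⬛⬛⬜⬛⬛❓❓❓
⬛⬛⬛⬛⬛🔴⬛⬛❓❓❓
⬛⬛⬛📦⬜⬜⬜⬛❓❓❓
⬛⬛⬛⬜⬜⬜⬜⬛❓❓❓
⬛⬛⬛⬜⬜⬜⬜⬛❓❓❓
⬛⬛⬛⬜⬜⬜⬜❓❓❓❓
⬛⬛⬛⬜⬜⬜⬜❓❓❓❓

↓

⬛❓❓❓❓❓❓❓❓❓❓
⬛❓❓❓❓❓❓❓❓❓❓
⬛❓❓⬛⬛⬜⬜📦❓❓❓
⬛⬛⬛⬛⬛⬜⬛⬛❓❓❓
⬛⬛⬛⬛⬛⬜⬛⬛❓❓❓
⬛⬛⬛📦⬜🔴⬜⬛❓❓❓
⬛⬛⬛⬜⬜⬜⬜⬛❓❓❓
⬛⬛⬛⬜⬜⬜⬜⬛❓❓❓
⬛⬛⬛⬜⬜⬜⬜❓❓❓❓
⬛⬛⬛⬜⬜⬜⬜❓❓❓❓
⬛❓⬛⬛⬛⬜⬛❓❓❓❓

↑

⬛❓❓❓❓❓❓❓❓❓❓
⬛❓❓❓❓❓❓❓❓❓❓
⬛❓❓❓❓❓❓❓❓❓❓
⬛❓❓⬛⬛⬜⬜📦❓❓❓
⬛⬛⬛⬛⬛⬜⬛⬛❓❓❓
⬛⬛⬛⬛⬛🔴⬛⬛❓❓❓
⬛⬛⬛📦⬜⬜⬜⬛❓❓❓
⬛⬛⬛⬜⬜⬜⬜⬛❓❓❓
⬛⬛⬛⬜⬜⬜⬜⬛❓❓❓
⬛⬛⬛⬜⬜⬜⬜❓❓❓❓
⬛⬛⬛⬜⬜⬜⬜❓❓❓❓

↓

⬛❓❓❓❓❓❓❓❓❓❓
⬛❓❓❓❓❓❓❓❓❓❓
⬛❓❓⬛⬛⬜⬜📦❓❓❓
⬛⬛⬛⬛⬛⬜⬛⬛❓❓❓
⬛⬛⬛⬛⬛⬜⬛⬛❓❓❓
⬛⬛⬛📦⬜🔴⬜⬛❓❓❓
⬛⬛⬛⬜⬜⬜⬜⬛❓❓❓
⬛⬛⬛⬜⬜⬜⬜⬛❓❓❓
⬛⬛⬛⬜⬜⬜⬜❓❓❓❓
⬛⬛⬛⬜⬜⬜⬜❓❓❓❓
⬛❓⬛⬛⬛⬜⬛❓❓❓❓

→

❓❓❓❓❓❓❓❓❓❓❓
❓❓❓❓❓❓❓❓❓❓❓
❓❓⬛⬛⬜⬜📦❓❓❓❓
⬛⬛⬛⬛⬜⬛⬛⬛❓❓❓
⬛⬛⬛⬛⬜⬛⬛⬛❓❓❓
⬛⬛📦⬜⬜🔴⬛⬛❓❓❓
⬛⬛⬜⬜⬜⬜⬛⬛❓❓❓
⬛⬛⬜⬜⬜⬜⬛⬛❓❓❓
⬛⬛⬜⬜⬜⬜❓❓❓❓❓
⬛⬛⬜⬜⬜⬜❓❓❓❓❓
❓⬛⬛⬛⬜⬛❓❓❓❓❓

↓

❓❓❓❓❓❓❓❓❓❓❓
❓❓⬛⬛⬜⬜📦❓❓❓❓
⬛⬛⬛⬛⬜⬛⬛⬛❓❓❓
⬛⬛⬛⬛⬜⬛⬛⬛❓❓❓
⬛⬛📦⬜⬜⬜⬛⬛❓❓❓
⬛⬛⬜⬜⬜🔴⬛⬛❓❓❓
⬛⬛⬜⬜⬜⬜⬛⬛❓❓❓
⬛⬛⬜⬜⬜⬜⬛⬛❓❓❓
⬛⬛⬜⬜⬜⬜❓❓❓❓❓
❓⬛⬛⬛⬜⬛❓❓❓❓❓
❓❓❓❓❓❓❓❓❓❓❓

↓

❓❓⬛⬛⬜⬜📦❓❓❓❓
⬛⬛⬛⬛⬜⬛⬛⬛❓❓❓
⬛⬛⬛⬛⬜⬛⬛⬛❓❓❓
⬛⬛📦⬜⬜⬜⬛⬛❓❓❓
⬛⬛⬜⬜⬜⬜⬛⬛❓❓❓
⬛⬛⬜⬜⬜🔴⬛⬛❓❓❓
⬛⬛⬜⬜⬜⬜⬛⬛❓❓❓
⬛⬛⬜⬜⬜⬜⬛⬛❓❓❓
❓⬛⬛⬛⬜⬛❓❓❓❓❓
❓❓❓❓❓❓❓❓❓❓❓
❓❓❓❓❓❓❓❓❓❓❓

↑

❓❓❓❓❓❓❓❓❓❓❓
❓❓⬛⬛⬜⬜📦❓❓❓❓
⬛⬛⬛⬛⬜⬛⬛⬛❓❓❓
⬛⬛⬛⬛⬜⬛⬛⬛❓❓❓
⬛⬛📦⬜⬜⬜⬛⬛❓❓❓
⬛⬛⬜⬜⬜🔴⬛⬛❓❓❓
⬛⬛⬜⬜⬜⬜⬛⬛❓❓❓
⬛⬛⬜⬜⬜⬜⬛⬛❓❓❓
⬛⬛⬜⬜⬜⬜⬛⬛❓❓❓
❓⬛⬛⬛⬜⬛❓❓❓❓❓
❓❓❓❓❓❓❓❓❓❓❓

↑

❓❓❓❓❓❓❓❓❓❓❓
❓❓❓❓❓❓❓❓❓❓❓
❓❓⬛⬛⬜⬜📦❓❓❓❓
⬛⬛⬛⬛⬜⬛⬛⬛❓❓❓
⬛⬛⬛⬛⬜⬛⬛⬛❓❓❓
⬛⬛📦⬜⬜🔴⬛⬛❓❓❓
⬛⬛⬜⬜⬜⬜⬛⬛❓❓❓
⬛⬛⬜⬜⬜⬜⬛⬛❓❓❓
⬛⬛⬜⬜⬜⬜⬛⬛❓❓❓
⬛⬛⬜⬜⬜⬜⬛⬛❓❓❓
❓⬛⬛⬛⬜⬛❓❓❓❓❓

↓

❓❓❓❓❓❓❓❓❓❓❓
❓❓⬛⬛⬜⬜📦❓❓❓❓
⬛⬛⬛⬛⬜⬛⬛⬛❓❓❓
⬛⬛⬛⬛⬜⬛⬛⬛❓❓❓
⬛⬛📦⬜⬜⬜⬛⬛❓❓❓
⬛⬛⬜⬜⬜🔴⬛⬛❓❓❓
⬛⬛⬜⬜⬜⬜⬛⬛❓❓❓
⬛⬛⬜⬜⬜⬜⬛⬛❓❓❓
⬛⬛⬜⬜⬜⬜⬛⬛❓❓❓
❓⬛⬛⬛⬜⬛❓❓❓❓❓
❓❓❓❓❓❓❓❓❓❓❓

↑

❓❓❓❓❓❓❓❓❓❓❓
❓❓❓❓❓❓❓❓❓❓❓
❓❓⬛⬛⬜⬜📦❓❓❓❓
⬛⬛⬛⬛⬜⬛⬛⬛❓❓❓
⬛⬛⬛⬛⬜⬛⬛⬛❓❓❓
⬛⬛📦⬜⬜🔴⬛⬛❓❓❓
⬛⬛⬜⬜⬜⬜⬛⬛❓❓❓
⬛⬛⬜⬜⬜⬜⬛⬛❓❓❓
⬛⬛⬜⬜⬜⬜⬛⬛❓❓❓
⬛⬛⬜⬜⬜⬜⬛⬛❓❓❓
❓⬛⬛⬛⬜⬛❓❓❓❓❓

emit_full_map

❓❓⬛⬛⬜⬜📦❓
⬛⬛⬛⬛⬜⬛⬛⬛
⬛⬛⬛⬛⬜⬛⬛⬛
⬛⬛📦⬜⬜🔴⬛⬛
⬛⬛⬜⬜⬜⬜⬛⬛
⬛⬛⬜⬜⬜⬜⬛⬛
⬛⬛⬜⬜⬜⬜⬛⬛
⬛⬛⬜⬜⬜⬜⬛⬛
❓⬛⬛⬛⬜⬛❓❓


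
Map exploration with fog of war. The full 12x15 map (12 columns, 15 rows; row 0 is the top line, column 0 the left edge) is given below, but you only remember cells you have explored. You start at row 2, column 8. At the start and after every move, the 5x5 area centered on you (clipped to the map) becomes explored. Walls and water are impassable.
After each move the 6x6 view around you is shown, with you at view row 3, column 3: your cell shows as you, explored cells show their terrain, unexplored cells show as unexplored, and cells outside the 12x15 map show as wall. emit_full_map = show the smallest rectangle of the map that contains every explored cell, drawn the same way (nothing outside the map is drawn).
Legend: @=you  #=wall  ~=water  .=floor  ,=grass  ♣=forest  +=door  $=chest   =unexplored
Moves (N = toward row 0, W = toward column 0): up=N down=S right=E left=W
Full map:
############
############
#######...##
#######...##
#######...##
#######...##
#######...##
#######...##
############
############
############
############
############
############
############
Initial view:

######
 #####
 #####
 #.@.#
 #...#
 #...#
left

######
 #####
 #####
 ##@..
 ##...
 ##...

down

 #####
 #####
 ##...
 ##@..
 ##...
 ##...

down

 #####
 ##...
 ##...
 ##@..
 ##...
 ##...

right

######
##...#
##...#
##.@.#
##...#
##...#

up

######
######
##...#
##.@.#
##...#
##...#

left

 #####
 #####
 ##...
 ##@..
 ##...
 ##...

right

######
######
##...#
##.@.#
##...#
##...#

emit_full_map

######
######
##...#
##.@.#
##...#
##...#
##...#


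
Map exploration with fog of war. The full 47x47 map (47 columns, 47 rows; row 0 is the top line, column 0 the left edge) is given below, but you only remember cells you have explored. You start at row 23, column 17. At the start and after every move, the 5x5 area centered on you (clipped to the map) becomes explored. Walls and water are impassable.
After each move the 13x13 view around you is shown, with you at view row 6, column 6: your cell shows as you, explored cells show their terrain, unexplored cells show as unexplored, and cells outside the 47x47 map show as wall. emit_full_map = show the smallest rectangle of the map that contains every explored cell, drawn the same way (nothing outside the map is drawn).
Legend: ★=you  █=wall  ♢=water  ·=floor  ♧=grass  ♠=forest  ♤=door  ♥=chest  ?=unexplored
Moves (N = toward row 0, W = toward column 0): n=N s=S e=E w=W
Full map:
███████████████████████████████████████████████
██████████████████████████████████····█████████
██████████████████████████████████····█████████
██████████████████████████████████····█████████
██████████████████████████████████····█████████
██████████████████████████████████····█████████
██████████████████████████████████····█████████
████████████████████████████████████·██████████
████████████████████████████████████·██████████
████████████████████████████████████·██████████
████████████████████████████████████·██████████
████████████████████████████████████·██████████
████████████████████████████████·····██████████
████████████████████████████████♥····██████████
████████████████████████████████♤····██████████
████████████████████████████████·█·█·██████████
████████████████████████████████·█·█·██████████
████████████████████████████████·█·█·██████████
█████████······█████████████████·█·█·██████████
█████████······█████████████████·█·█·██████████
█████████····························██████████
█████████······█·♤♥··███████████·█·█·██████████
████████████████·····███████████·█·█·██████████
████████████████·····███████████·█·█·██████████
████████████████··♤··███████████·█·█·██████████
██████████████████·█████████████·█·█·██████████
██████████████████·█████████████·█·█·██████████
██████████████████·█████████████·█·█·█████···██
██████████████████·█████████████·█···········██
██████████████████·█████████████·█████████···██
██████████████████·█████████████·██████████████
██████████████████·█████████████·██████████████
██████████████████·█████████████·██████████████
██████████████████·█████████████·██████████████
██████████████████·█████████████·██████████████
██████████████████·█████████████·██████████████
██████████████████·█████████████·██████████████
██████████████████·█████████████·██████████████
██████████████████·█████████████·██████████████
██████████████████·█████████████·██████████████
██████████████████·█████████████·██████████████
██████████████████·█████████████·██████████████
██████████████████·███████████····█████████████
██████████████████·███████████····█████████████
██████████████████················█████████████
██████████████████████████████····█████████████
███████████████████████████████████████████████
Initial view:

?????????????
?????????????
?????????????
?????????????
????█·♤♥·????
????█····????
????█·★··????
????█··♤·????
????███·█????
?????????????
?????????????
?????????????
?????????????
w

?????????????
?????????????
?????????????
?????????????
????·█·♤♥·???
????██····???
????██★···???
????██··♤·???
????████·█???
?????????????
?????????????
?????????????
?????????????

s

?????????????
?????????????
?????????????
????·█·♤♥·???
????██····???
????██····???
????██★·♤·???
????████·█???
????████·????
?????????????
?????????????
?????????????
?????????????

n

?????????????
?????????????
?????????????
?????????????
????·█·♤♥·???
????██····???
????██★···???
????██··♤·???
????████·█???
????████·????
?????????????
?????????????
?????????????

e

?????????????
?????????????
?????????????
?????????????
???·█·♤♥·????
???██····????
???██·★··????
???██··♤·????
???████·█????
???████·?????
?????????????
?????????????
?????????????

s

?????????????
?????????????
?????????????
???·█·♤♥·????
???██····????
???██····????
???██·★♤·????
???████·█????
???████·█????
?????????????
?????????????
?????????????
?????????????

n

?????????????
?????????????
?????????????
?????????????
???·█·♤♥·????
???██····????
???██·★··????
???██··♤·????
???████·█????
???████·█????
?????????????
?????????????
?????????????

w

?????????????
?????????????
?????????????
?????????????
????·█·♤♥·???
????██····???
????██★···???
????██··♤·???
????████·█???
????████·█???
?????????????
?????????????
?????????????

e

?????????????
?????????????
?????????????
?????????????
???·█·♤♥·????
???██····????
???██·★··????
???██··♤·????
???████·█????
???████·█????
?????????????
?????????????
?????????????

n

?????????????
?????????????
?????????????
?????????????
????·····????
???·█·♤♥·????
???██·★··????
???██····????
???██··♤·????
???████·█????
???████·█????
?????????????
?????????????

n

?????????????
?????????????
?????????????
?????????????
????█████????
????·····????
???·█·★♥·????
???██····????
???██····????
???██··♤·????
???████·█????
???████·█????
?????????????

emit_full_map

?█████
?·····
·█·★♥·
██····
██····
██··♤·
████·█
████·█

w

?????????????
?????????????
?????????????
?????????????
????·█████???
????······???
????·█★♤♥·???
????██····???
????██····???
????██··♤·???
????████·█???
????████·█???
?????????????

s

?????????????
?????????????
?????????????
????·█████???
????······???
????·█·♤♥·???
????██★···???
????██····???
????██··♤·???
????████·█???
????████·█???
?????????????
?????????????

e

?????????????
?????????????
?????????????
???·█████????
???······????
???·█·♤♥·????
???██·★··????
???██····????
???██··♤·????
???████·█????
???████·█????
?????????????
?????????????

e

?????????????
?????????????
?????????????
??·█████?????
??·······????
??·█·♤♥··????
??██··★··????
??██·····????
??██··♤··????
??████·█?????
??████·█?????
?????????????
?????????????

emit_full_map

·█████?
·······
·█·♤♥··
██··★··
██·····
██··♤··
████·█?
████·█?

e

?????????????
?????????????
?????????????
?·█████??????
?········????
?·█·♤♥··█????
?██···★·█????
?██·····█????
?██··♤··█????
?████·█??????
?████·█??????
?????????????
?????????????

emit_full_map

·█████??
········
·█·♤♥··█
██···★·█
██·····█
██··♤··█
████·█??
████·█??


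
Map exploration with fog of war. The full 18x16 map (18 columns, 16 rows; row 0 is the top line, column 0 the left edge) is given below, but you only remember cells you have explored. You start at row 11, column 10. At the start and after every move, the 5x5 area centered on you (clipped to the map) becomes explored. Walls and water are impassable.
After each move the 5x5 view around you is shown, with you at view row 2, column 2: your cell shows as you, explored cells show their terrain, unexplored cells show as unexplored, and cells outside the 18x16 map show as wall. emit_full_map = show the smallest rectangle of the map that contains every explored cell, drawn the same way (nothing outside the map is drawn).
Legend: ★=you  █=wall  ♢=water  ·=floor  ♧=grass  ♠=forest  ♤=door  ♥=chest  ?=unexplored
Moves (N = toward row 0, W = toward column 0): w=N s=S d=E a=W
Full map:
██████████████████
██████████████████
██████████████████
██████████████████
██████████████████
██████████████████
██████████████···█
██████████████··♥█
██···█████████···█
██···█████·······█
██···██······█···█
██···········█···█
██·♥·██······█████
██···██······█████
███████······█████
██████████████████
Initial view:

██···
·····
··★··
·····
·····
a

███··
·····
··★··
·····
·····

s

·····
·····
··★··
·····
·····

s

·····
·····
··★··
·····
█████

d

·····
·····
··★··
·····
█████

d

····█
····█
··★·█
····█
█████

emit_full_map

███···?
······?
······█
······█
····★·█
······█
███████

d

···█·
···██
··★██
···██
█████

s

···██
···██
··★██
█████
█████

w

···█·
···██
··★██
···██
█████

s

···██
···██
··★██
█████
█████

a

····█
····█
··★·█
█████
█████

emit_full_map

███···??
······??
······█·
······██
······██
····★·██
████████


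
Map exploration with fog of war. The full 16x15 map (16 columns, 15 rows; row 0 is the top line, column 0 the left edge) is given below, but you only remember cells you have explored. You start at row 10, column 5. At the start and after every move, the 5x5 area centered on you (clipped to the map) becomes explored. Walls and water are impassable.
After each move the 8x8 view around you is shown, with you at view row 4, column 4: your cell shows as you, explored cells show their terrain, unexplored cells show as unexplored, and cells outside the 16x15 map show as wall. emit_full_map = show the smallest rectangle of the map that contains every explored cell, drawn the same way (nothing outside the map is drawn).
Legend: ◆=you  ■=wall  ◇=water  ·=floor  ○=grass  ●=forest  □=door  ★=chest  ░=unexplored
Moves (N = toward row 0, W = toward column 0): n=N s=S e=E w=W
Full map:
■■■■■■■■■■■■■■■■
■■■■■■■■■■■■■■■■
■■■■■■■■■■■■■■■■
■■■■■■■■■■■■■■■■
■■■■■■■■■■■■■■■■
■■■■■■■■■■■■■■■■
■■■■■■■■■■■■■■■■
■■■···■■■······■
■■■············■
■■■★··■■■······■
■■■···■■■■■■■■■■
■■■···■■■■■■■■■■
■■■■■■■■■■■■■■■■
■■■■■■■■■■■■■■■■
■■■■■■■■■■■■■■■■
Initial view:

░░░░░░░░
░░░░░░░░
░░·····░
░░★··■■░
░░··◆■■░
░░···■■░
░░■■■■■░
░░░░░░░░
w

░░░░░░░░
░░░░░░░░
░░■·····
░░■★··■■
░░■·◆·■■
░░■···■■
░░■■■■■■
░░░░░░░░

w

■░░░░░░░
■░░░░░░░
■░■■····
■░■■★··■
■░■■◆··■
■░■■···■
■░■■■■■■
■░░░░░░░

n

■░░░░░░░
■░░░░░░░
■░■■···░
■░■■····
■░■■◆··■
■░■■···■
■░■■···■
■░■■■■■■

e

░░░░░░░░
░░░░░░░░
░■■···■░
░■■·····
░■■★◆·■■
░■■···■■
░■■···■■
░■■■■■■■

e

░░░░░░░░
░░░░░░░░
■■···■■░
■■·····░
■■★·◆■■░
■■···■■░
■■···■■░
■■■■■■■░

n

░░░░░░░░
░░░░░░░░
░░■■■■■░
■■···■■░
■■··◆··░
■■★··■■░
■■···■■░
■■···■■░

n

░░░░░░░░
░░░░░░░░
░░■■■■■░
░░■■■■■░
■■··◆■■░
■■·····░
■■★··■■░
■■···■■░

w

░░░░░░░░
░░░░░░░░
░░■■■■■■
░░■■■■■■
░■■·◆·■■
░■■·····
░■■★··■■
░■■···■■

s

░░░░░░░░
░░■■■■■■
░░■■■■■■
░■■···■■
░■■·◆···
░■■★··■■
░■■···■■
░■■···■■

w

■░░░░░░░
■░░■■■■■
■░■■■■■■
■░■■···■
■░■■◆···
■░■■★··■
■░■■···■
■░■■···■

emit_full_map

░■■■■■■
■■■■■■■
■■···■■
■■◆····
■■★··■■
■■···■■
■■···■■
■■■■■■■

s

■░░■■■■■
■░■■■■■■
■░■■···■
■░■■····
■░■■◆··■
■░■■···■
■░■■···■
■░■■■■■■

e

░░■■■■■■
░■■■■■■■
░■■···■■
░■■·····
░■■★◆·■■
░■■···■■
░■■···■■
░■■■■■■■

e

░■■■■■■░
■■■■■■■░
■■···■■░
■■·····░
■■★·◆■■░
■■···■■░
■■···■■░
■■■■■■■░

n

░░░░░░░░
░■■■■■■░
■■■■■■■░
■■···■■░
■■··◆··░
■■★··■■░
■■···■■░
■■···■■░

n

░░░░░░░░
░░░░░░░░
░■■■■■■░
■■■■■■■░
■■··◆■■░
■■·····░
■■★··■■░
■■···■■░

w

░░░░░░░░
░░░░░░░░
░░■■■■■■
░■■■■■■■
░■■·◆·■■
░■■·····
░■■★··■■
░■■···■■

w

■░░░░░░░
■░░░░░░░
■░■■■■■■
■░■■■■■■
■░■■◆··■
■░■■····
■░■■★··■
■░■■···■

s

■░░░░░░░
■░■■■■■■
■░■■■■■■
■░■■···■
■░■■◆···
■░■■★··■
■░■■···■
■░■■···■

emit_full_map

■■■■■■■
■■■■■■■
■■···■■
■■◆····
■■★··■■
■■···■■
■■···■■
■■■■■■■


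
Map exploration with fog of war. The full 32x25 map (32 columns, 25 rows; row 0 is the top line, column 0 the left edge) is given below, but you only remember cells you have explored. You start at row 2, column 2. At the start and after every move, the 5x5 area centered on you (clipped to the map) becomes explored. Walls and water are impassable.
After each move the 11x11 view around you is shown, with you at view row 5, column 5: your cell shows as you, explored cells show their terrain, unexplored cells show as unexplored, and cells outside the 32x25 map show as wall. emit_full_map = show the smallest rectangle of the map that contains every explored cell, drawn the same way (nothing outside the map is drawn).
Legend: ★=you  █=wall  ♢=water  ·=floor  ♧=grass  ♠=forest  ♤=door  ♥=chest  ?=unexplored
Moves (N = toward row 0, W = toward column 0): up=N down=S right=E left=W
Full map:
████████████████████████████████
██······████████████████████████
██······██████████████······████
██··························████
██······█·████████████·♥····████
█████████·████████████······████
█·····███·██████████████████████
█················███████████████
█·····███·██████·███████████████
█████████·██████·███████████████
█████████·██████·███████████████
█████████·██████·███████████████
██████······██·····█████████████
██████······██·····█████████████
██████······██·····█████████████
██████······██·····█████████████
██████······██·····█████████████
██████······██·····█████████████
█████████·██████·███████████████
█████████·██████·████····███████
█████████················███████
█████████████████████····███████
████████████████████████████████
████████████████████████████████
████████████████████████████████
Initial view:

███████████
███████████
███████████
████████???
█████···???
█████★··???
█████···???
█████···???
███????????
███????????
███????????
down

███████████
███████████
████████???
█████···???
█████···???
█████★··???
█████···???
████████???
███????????
███????????
███????????

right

███████████
███████████
███████????
████····???
████····???
████·★··???
████····???
████████???
██?????????
██?????????
██?????????

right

███████████
███████████
██████?????
███·····???
███·····???
███··★··???
███·····???
████████???
█??????????
█??????????
█??????????

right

███████████
███████████
█████??????
██······???
██······???
██···★··???
██······???
████████???
???????????
???????????
???????????

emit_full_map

█████???
██······
██······
██···★··
██······
████████

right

███████████
███████████
████???????
█······█???
█······█???
█····★··???
█······█???
████████???
???????????
???????????
???????????

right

███████████
███████████
███????????
······██???
······██???
·····★··???
······█·???
███████·???
???????????
???????????
???????????

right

███████████
███████████
██?????????
·····███???
·····███???
·····★··???
·····█·█???
██████·█???
???????????
???????????
???????????

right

███████████
███████████
█??????????
····████???
····████???
·····★··???
····█·██???
█████·██???
???????????
???????????
???????????

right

███████████
███████████
???????????
···█████???
···█████???
·····★··???
···█·███???
████·███???
???????????
???????????
???????????

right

███████████
███████████
???????????
··██████???
··██████???
·····★··???
··█·████???
███·████???
???????????
???????????
???????????

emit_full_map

█████?????????
██······██████
██······██████
██·········★··
██······█·████
█████████·████

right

███████████
███████████
???????????
·███████???
·███████???
·····★··???
·█·█████???
██·█████???
???????????
???????????
???????????

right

███████████
███████████
???????????
████████???
████████???
·····★··???
█·██████???
█·██████???
???????????
???????????
???????????

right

███████████
███████████
???????????
████████???
████████???
·····★··???
·███████???
·███████???
???????????
???????????
???????????

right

███████████
███████████
???????????
████████???
████████???
·····★··???
████████???
████████???
???????????
???????????
???????????

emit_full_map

█████?????????????
██······██████████
██······██████████
██·············★··
██······█·████████
█████████·████████

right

███████████
███████████
???????????
████████???
████████???
·····★··???
████████???
████████???
???????????
???????????
???????????

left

███████████
███████████
???????????
█████████??
█████████??
·····★···??
█████████??
█████████??
???????????
???????????
???????????
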